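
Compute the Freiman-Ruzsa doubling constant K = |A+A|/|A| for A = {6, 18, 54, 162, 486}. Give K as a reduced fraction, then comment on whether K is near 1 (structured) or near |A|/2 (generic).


|A| = 5.
Compute A + A by enumerating all 25 pairs.
A + A = {12, 24, 36, 60, 72, 108, 168, 180, 216, 324, 492, 504, 540, 648, 972}, so |A + A| = 15.
K = |A + A| / |A| = 15/5 = 3/1 ≈ 3.0000.
Reference: AP of size 5 gives K = 9/5 ≈ 1.8000; a fully generic set of size 5 gives K ≈ 3.0000.

|A| = 5, |A + A| = 15, K = 15/5 = 3/1.


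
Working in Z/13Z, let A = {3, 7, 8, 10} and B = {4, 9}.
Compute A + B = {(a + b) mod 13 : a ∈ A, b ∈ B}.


Work in Z/13Z: reduce every sum a + b modulo 13.
Enumerate all 8 pairs:
a = 3: 3+4=7, 3+9=12
a = 7: 7+4=11, 7+9=3
a = 8: 8+4=12, 8+9=4
a = 10: 10+4=1, 10+9=6
Distinct residues collected: {1, 3, 4, 6, 7, 11, 12}
|A + B| = 7 (out of 13 total residues).

A + B = {1, 3, 4, 6, 7, 11, 12}


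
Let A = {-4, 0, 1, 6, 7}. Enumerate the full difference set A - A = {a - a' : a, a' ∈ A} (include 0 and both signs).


A - A = {a - a' : a, a' ∈ A}.
Compute a - a' for each ordered pair (a, a'):
a = -4: -4--4=0, -4-0=-4, -4-1=-5, -4-6=-10, -4-7=-11
a = 0: 0--4=4, 0-0=0, 0-1=-1, 0-6=-6, 0-7=-7
a = 1: 1--4=5, 1-0=1, 1-1=0, 1-6=-5, 1-7=-6
a = 6: 6--4=10, 6-0=6, 6-1=5, 6-6=0, 6-7=-1
a = 7: 7--4=11, 7-0=7, 7-1=6, 7-6=1, 7-7=0
Collecting distinct values (and noting 0 appears from a-a):
A - A = {-11, -10, -7, -6, -5, -4, -1, 0, 1, 4, 5, 6, 7, 10, 11}
|A - A| = 15

A - A = {-11, -10, -7, -6, -5, -4, -1, 0, 1, 4, 5, 6, 7, 10, 11}


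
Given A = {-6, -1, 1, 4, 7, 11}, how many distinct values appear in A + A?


A + A = {a + a' : a, a' ∈ A}; |A| = 6.
General bounds: 2|A| - 1 ≤ |A + A| ≤ |A|(|A|+1)/2, i.e. 11 ≤ |A + A| ≤ 21.
Lower bound 2|A|-1 is attained iff A is an arithmetic progression.
Enumerate sums a + a' for a ≤ a' (symmetric, so this suffices):
a = -6: -6+-6=-12, -6+-1=-7, -6+1=-5, -6+4=-2, -6+7=1, -6+11=5
a = -1: -1+-1=-2, -1+1=0, -1+4=3, -1+7=6, -1+11=10
a = 1: 1+1=2, 1+4=5, 1+7=8, 1+11=12
a = 4: 4+4=8, 4+7=11, 4+11=15
a = 7: 7+7=14, 7+11=18
a = 11: 11+11=22
Distinct sums: {-12, -7, -5, -2, 0, 1, 2, 3, 5, 6, 8, 10, 11, 12, 14, 15, 18, 22}
|A + A| = 18

|A + A| = 18


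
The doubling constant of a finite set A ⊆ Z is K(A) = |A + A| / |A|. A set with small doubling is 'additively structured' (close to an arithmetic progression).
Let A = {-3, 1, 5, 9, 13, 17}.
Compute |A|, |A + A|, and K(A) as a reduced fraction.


|A| = 6.
Compute A + A by enumerating all 36 pairs.
A + A = {-6, -2, 2, 6, 10, 14, 18, 22, 26, 30, 34}, so |A + A| = 11.
K = |A + A| / |A| = 11/6 (already in lowest terms) ≈ 1.8333.
Reference: AP of size 6 gives K = 11/6 ≈ 1.8333; a fully generic set of size 6 gives K ≈ 3.5000.

|A| = 6, |A + A| = 11, K = 11/6.


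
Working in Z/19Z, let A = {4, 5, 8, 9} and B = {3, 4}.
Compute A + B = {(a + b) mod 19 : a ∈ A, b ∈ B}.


Work in Z/19Z: reduce every sum a + b modulo 19.
Enumerate all 8 pairs:
a = 4: 4+3=7, 4+4=8
a = 5: 5+3=8, 5+4=9
a = 8: 8+3=11, 8+4=12
a = 9: 9+3=12, 9+4=13
Distinct residues collected: {7, 8, 9, 11, 12, 13}
|A + B| = 6 (out of 19 total residues).

A + B = {7, 8, 9, 11, 12, 13}


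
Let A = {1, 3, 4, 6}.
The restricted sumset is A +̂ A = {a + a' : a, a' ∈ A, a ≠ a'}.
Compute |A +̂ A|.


Restricted sumset: A +̂ A = {a + a' : a ∈ A, a' ∈ A, a ≠ a'}.
Equivalently, take A + A and drop any sum 2a that is achievable ONLY as a + a for a ∈ A (i.e. sums representable only with equal summands).
Enumerate pairs (a, a') with a < a' (symmetric, so each unordered pair gives one sum; this covers all a ≠ a'):
  1 + 3 = 4
  1 + 4 = 5
  1 + 6 = 7
  3 + 4 = 7
  3 + 6 = 9
  4 + 6 = 10
Collected distinct sums: {4, 5, 7, 9, 10}
|A +̂ A| = 5
(Reference bound: |A +̂ A| ≥ 2|A| - 3 for |A| ≥ 2, with |A| = 4 giving ≥ 5.)

|A +̂ A| = 5


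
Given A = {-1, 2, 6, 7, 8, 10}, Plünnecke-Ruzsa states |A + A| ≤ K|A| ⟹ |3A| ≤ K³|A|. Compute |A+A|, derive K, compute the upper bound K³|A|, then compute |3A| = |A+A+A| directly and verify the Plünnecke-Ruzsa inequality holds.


|A| = 6.
Step 1: Compute A + A by enumerating all 36 pairs.
A + A = {-2, 1, 4, 5, 6, 7, 8, 9, 10, 12, 13, 14, 15, 16, 17, 18, 20}, so |A + A| = 17.
Step 2: Doubling constant K = |A + A|/|A| = 17/6 = 17/6 ≈ 2.8333.
Step 3: Plünnecke-Ruzsa gives |3A| ≤ K³·|A| = (2.8333)³ · 6 ≈ 136.4722.
Step 4: Compute 3A = A + A + A directly by enumerating all triples (a,b,c) ∈ A³; |3A| = 29.
Step 5: Check 29 ≤ 136.4722? Yes ✓.

K = 17/6, Plünnecke-Ruzsa bound K³|A| ≈ 136.4722, |3A| = 29, inequality holds.


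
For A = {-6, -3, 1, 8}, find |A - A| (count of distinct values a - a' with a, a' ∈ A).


A - A = {a - a' : a, a' ∈ A}; |A| = 4.
Bounds: 2|A|-1 ≤ |A - A| ≤ |A|² - |A| + 1, i.e. 7 ≤ |A - A| ≤ 13.
Note: 0 ∈ A - A always (from a - a). The set is symmetric: if d ∈ A - A then -d ∈ A - A.
Enumerate nonzero differences d = a - a' with a > a' (then include -d):
Positive differences: {3, 4, 7, 11, 14}
Full difference set: {0} ∪ (positive diffs) ∪ (negative diffs).
|A - A| = 1 + 2·5 = 11 (matches direct enumeration: 11).

|A - A| = 11


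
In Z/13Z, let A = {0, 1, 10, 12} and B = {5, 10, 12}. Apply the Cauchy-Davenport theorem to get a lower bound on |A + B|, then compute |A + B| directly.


Cauchy-Davenport: |A + B| ≥ min(p, |A| + |B| - 1) for A, B nonempty in Z/pZ.
|A| = 4, |B| = 3, p = 13.
CD lower bound = min(13, 4 + 3 - 1) = min(13, 6) = 6.
Compute A + B mod 13 directly:
a = 0: 0+5=5, 0+10=10, 0+12=12
a = 1: 1+5=6, 1+10=11, 1+12=0
a = 10: 10+5=2, 10+10=7, 10+12=9
a = 12: 12+5=4, 12+10=9, 12+12=11
A + B = {0, 2, 4, 5, 6, 7, 9, 10, 11, 12}, so |A + B| = 10.
Verify: 10 ≥ 6? Yes ✓.

CD lower bound = 6, actual |A + B| = 10.


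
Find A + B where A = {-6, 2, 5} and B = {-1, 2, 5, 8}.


A + B = {a + b : a ∈ A, b ∈ B}.
Enumerate all |A|·|B| = 3·4 = 12 pairs (a, b) and collect distinct sums.
a = -6: -6+-1=-7, -6+2=-4, -6+5=-1, -6+8=2
a = 2: 2+-1=1, 2+2=4, 2+5=7, 2+8=10
a = 5: 5+-1=4, 5+2=7, 5+5=10, 5+8=13
Collecting distinct sums: A + B = {-7, -4, -1, 1, 2, 4, 7, 10, 13}
|A + B| = 9

A + B = {-7, -4, -1, 1, 2, 4, 7, 10, 13}


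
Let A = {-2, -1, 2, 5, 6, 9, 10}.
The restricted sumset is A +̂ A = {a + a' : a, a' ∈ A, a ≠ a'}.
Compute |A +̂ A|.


Restricted sumset: A +̂ A = {a + a' : a ∈ A, a' ∈ A, a ≠ a'}.
Equivalently, take A + A and drop any sum 2a that is achievable ONLY as a + a for a ∈ A (i.e. sums representable only with equal summands).
Enumerate pairs (a, a') with a < a' (symmetric, so each unordered pair gives one sum; this covers all a ≠ a'):
  -2 + -1 = -3
  -2 + 2 = 0
  -2 + 5 = 3
  -2 + 6 = 4
  -2 + 9 = 7
  -2 + 10 = 8
  -1 + 2 = 1
  -1 + 5 = 4
  -1 + 6 = 5
  -1 + 9 = 8
  -1 + 10 = 9
  2 + 5 = 7
  2 + 6 = 8
  2 + 9 = 11
  2 + 10 = 12
  5 + 6 = 11
  5 + 9 = 14
  5 + 10 = 15
  6 + 9 = 15
  6 + 10 = 16
  9 + 10 = 19
Collected distinct sums: {-3, 0, 1, 3, 4, 5, 7, 8, 9, 11, 12, 14, 15, 16, 19}
|A +̂ A| = 15
(Reference bound: |A +̂ A| ≥ 2|A| - 3 for |A| ≥ 2, with |A| = 7 giving ≥ 11.)

|A +̂ A| = 15


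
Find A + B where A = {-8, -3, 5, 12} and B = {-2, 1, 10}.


A + B = {a + b : a ∈ A, b ∈ B}.
Enumerate all |A|·|B| = 4·3 = 12 pairs (a, b) and collect distinct sums.
a = -8: -8+-2=-10, -8+1=-7, -8+10=2
a = -3: -3+-2=-5, -3+1=-2, -3+10=7
a = 5: 5+-2=3, 5+1=6, 5+10=15
a = 12: 12+-2=10, 12+1=13, 12+10=22
Collecting distinct sums: A + B = {-10, -7, -5, -2, 2, 3, 6, 7, 10, 13, 15, 22}
|A + B| = 12

A + B = {-10, -7, -5, -2, 2, 3, 6, 7, 10, 13, 15, 22}


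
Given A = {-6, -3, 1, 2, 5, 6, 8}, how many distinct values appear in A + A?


A + A = {a + a' : a, a' ∈ A}; |A| = 7.
General bounds: 2|A| - 1 ≤ |A + A| ≤ |A|(|A|+1)/2, i.e. 13 ≤ |A + A| ≤ 28.
Lower bound 2|A|-1 is attained iff A is an arithmetic progression.
Enumerate sums a + a' for a ≤ a' (symmetric, so this suffices):
a = -6: -6+-6=-12, -6+-3=-9, -6+1=-5, -6+2=-4, -6+5=-1, -6+6=0, -6+8=2
a = -3: -3+-3=-6, -3+1=-2, -3+2=-1, -3+5=2, -3+6=3, -3+8=5
a = 1: 1+1=2, 1+2=3, 1+5=6, 1+6=7, 1+8=9
a = 2: 2+2=4, 2+5=7, 2+6=8, 2+8=10
a = 5: 5+5=10, 5+6=11, 5+8=13
a = 6: 6+6=12, 6+8=14
a = 8: 8+8=16
Distinct sums: {-12, -9, -6, -5, -4, -2, -1, 0, 2, 3, 4, 5, 6, 7, 8, 9, 10, 11, 12, 13, 14, 16}
|A + A| = 22

|A + A| = 22


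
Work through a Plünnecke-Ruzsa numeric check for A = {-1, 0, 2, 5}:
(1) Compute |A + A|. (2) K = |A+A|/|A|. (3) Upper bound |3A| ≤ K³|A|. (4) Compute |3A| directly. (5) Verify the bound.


|A| = 4.
Step 1: Compute A + A by enumerating all 16 pairs.
A + A = {-2, -1, 0, 1, 2, 4, 5, 7, 10}, so |A + A| = 9.
Step 2: Doubling constant K = |A + A|/|A| = 9/4 = 9/4 ≈ 2.2500.
Step 3: Plünnecke-Ruzsa gives |3A| ≤ K³·|A| = (2.2500)³ · 4 ≈ 45.5625.
Step 4: Compute 3A = A + A + A directly by enumerating all triples (a,b,c) ∈ A³; |3A| = 15.
Step 5: Check 15 ≤ 45.5625? Yes ✓.

K = 9/4, Plünnecke-Ruzsa bound K³|A| ≈ 45.5625, |3A| = 15, inequality holds.


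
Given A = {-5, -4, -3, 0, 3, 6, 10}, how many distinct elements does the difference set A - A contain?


A - A = {a - a' : a, a' ∈ A}; |A| = 7.
Bounds: 2|A|-1 ≤ |A - A| ≤ |A|² - |A| + 1, i.e. 13 ≤ |A - A| ≤ 43.
Note: 0 ∈ A - A always (from a - a). The set is symmetric: if d ∈ A - A then -d ∈ A - A.
Enumerate nonzero differences d = a - a' with a > a' (then include -d):
Positive differences: {1, 2, 3, 4, 5, 6, 7, 8, 9, 10, 11, 13, 14, 15}
Full difference set: {0} ∪ (positive diffs) ∪ (negative diffs).
|A - A| = 1 + 2·14 = 29 (matches direct enumeration: 29).

|A - A| = 29


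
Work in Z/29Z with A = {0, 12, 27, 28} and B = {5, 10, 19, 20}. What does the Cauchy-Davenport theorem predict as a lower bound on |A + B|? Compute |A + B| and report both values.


Cauchy-Davenport: |A + B| ≥ min(p, |A| + |B| - 1) for A, B nonempty in Z/pZ.
|A| = 4, |B| = 4, p = 29.
CD lower bound = min(29, 4 + 4 - 1) = min(29, 7) = 7.
Compute A + B mod 29 directly:
a = 0: 0+5=5, 0+10=10, 0+19=19, 0+20=20
a = 12: 12+5=17, 12+10=22, 12+19=2, 12+20=3
a = 27: 27+5=3, 27+10=8, 27+19=17, 27+20=18
a = 28: 28+5=4, 28+10=9, 28+19=18, 28+20=19
A + B = {2, 3, 4, 5, 8, 9, 10, 17, 18, 19, 20, 22}, so |A + B| = 12.
Verify: 12 ≥ 7? Yes ✓.

CD lower bound = 7, actual |A + B| = 12.


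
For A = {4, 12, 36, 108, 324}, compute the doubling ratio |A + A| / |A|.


|A| = 5.
Compute A + A by enumerating all 25 pairs.
A + A = {8, 16, 24, 40, 48, 72, 112, 120, 144, 216, 328, 336, 360, 432, 648}, so |A + A| = 15.
K = |A + A| / |A| = 15/5 = 3/1 ≈ 3.0000.
Reference: AP of size 5 gives K = 9/5 ≈ 1.8000; a fully generic set of size 5 gives K ≈ 3.0000.

|A| = 5, |A + A| = 15, K = 15/5 = 3/1.


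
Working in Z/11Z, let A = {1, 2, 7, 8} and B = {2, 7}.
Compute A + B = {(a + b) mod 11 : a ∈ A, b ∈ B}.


Work in Z/11Z: reduce every sum a + b modulo 11.
Enumerate all 8 pairs:
a = 1: 1+2=3, 1+7=8
a = 2: 2+2=4, 2+7=9
a = 7: 7+2=9, 7+7=3
a = 8: 8+2=10, 8+7=4
Distinct residues collected: {3, 4, 8, 9, 10}
|A + B| = 5 (out of 11 total residues).

A + B = {3, 4, 8, 9, 10}


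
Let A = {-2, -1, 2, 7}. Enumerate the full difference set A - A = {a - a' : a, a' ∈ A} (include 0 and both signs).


A - A = {a - a' : a, a' ∈ A}.
Compute a - a' for each ordered pair (a, a'):
a = -2: -2--2=0, -2--1=-1, -2-2=-4, -2-7=-9
a = -1: -1--2=1, -1--1=0, -1-2=-3, -1-7=-8
a = 2: 2--2=4, 2--1=3, 2-2=0, 2-7=-5
a = 7: 7--2=9, 7--1=8, 7-2=5, 7-7=0
Collecting distinct values (and noting 0 appears from a-a):
A - A = {-9, -8, -5, -4, -3, -1, 0, 1, 3, 4, 5, 8, 9}
|A - A| = 13

A - A = {-9, -8, -5, -4, -3, -1, 0, 1, 3, 4, 5, 8, 9}


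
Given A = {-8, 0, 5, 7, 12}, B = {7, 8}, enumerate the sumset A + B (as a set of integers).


A + B = {a + b : a ∈ A, b ∈ B}.
Enumerate all |A|·|B| = 5·2 = 10 pairs (a, b) and collect distinct sums.
a = -8: -8+7=-1, -8+8=0
a = 0: 0+7=7, 0+8=8
a = 5: 5+7=12, 5+8=13
a = 7: 7+7=14, 7+8=15
a = 12: 12+7=19, 12+8=20
Collecting distinct sums: A + B = {-1, 0, 7, 8, 12, 13, 14, 15, 19, 20}
|A + B| = 10

A + B = {-1, 0, 7, 8, 12, 13, 14, 15, 19, 20}


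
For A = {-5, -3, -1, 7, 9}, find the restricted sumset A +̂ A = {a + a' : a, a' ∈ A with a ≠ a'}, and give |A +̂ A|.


Restricted sumset: A +̂ A = {a + a' : a ∈ A, a' ∈ A, a ≠ a'}.
Equivalently, take A + A and drop any sum 2a that is achievable ONLY as a + a for a ∈ A (i.e. sums representable only with equal summands).
Enumerate pairs (a, a') with a < a' (symmetric, so each unordered pair gives one sum; this covers all a ≠ a'):
  -5 + -3 = -8
  -5 + -1 = -6
  -5 + 7 = 2
  -5 + 9 = 4
  -3 + -1 = -4
  -3 + 7 = 4
  -3 + 9 = 6
  -1 + 7 = 6
  -1 + 9 = 8
  7 + 9 = 16
Collected distinct sums: {-8, -6, -4, 2, 4, 6, 8, 16}
|A +̂ A| = 8
(Reference bound: |A +̂ A| ≥ 2|A| - 3 for |A| ≥ 2, with |A| = 5 giving ≥ 7.)

|A +̂ A| = 8


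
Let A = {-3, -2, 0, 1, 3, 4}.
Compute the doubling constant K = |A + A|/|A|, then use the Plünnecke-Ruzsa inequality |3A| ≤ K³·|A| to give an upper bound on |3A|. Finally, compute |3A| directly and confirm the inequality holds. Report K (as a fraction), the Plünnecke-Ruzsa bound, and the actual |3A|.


|A| = 6.
Step 1: Compute A + A by enumerating all 36 pairs.
A + A = {-6, -5, -4, -3, -2, -1, 0, 1, 2, 3, 4, 5, 6, 7, 8}, so |A + A| = 15.
Step 2: Doubling constant K = |A + A|/|A| = 15/6 = 15/6 ≈ 2.5000.
Step 3: Plünnecke-Ruzsa gives |3A| ≤ K³·|A| = (2.5000)³ · 6 ≈ 93.7500.
Step 4: Compute 3A = A + A + A directly by enumerating all triples (a,b,c) ∈ A³; |3A| = 22.
Step 5: Check 22 ≤ 93.7500? Yes ✓.

K = 15/6, Plünnecke-Ruzsa bound K³|A| ≈ 93.7500, |3A| = 22, inequality holds.


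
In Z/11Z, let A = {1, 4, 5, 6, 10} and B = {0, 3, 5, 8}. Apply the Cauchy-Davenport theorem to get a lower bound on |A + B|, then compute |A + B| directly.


Cauchy-Davenport: |A + B| ≥ min(p, |A| + |B| - 1) for A, B nonempty in Z/pZ.
|A| = 5, |B| = 4, p = 11.
CD lower bound = min(11, 5 + 4 - 1) = min(11, 8) = 8.
Compute A + B mod 11 directly:
a = 1: 1+0=1, 1+3=4, 1+5=6, 1+8=9
a = 4: 4+0=4, 4+3=7, 4+5=9, 4+8=1
a = 5: 5+0=5, 5+3=8, 5+5=10, 5+8=2
a = 6: 6+0=6, 6+3=9, 6+5=0, 6+8=3
a = 10: 10+0=10, 10+3=2, 10+5=4, 10+8=7
A + B = {0, 1, 2, 3, 4, 5, 6, 7, 8, 9, 10}, so |A + B| = 11.
Verify: 11 ≥ 8? Yes ✓.

CD lower bound = 8, actual |A + B| = 11.


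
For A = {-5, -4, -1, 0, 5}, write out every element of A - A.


A - A = {a - a' : a, a' ∈ A}.
Compute a - a' for each ordered pair (a, a'):
a = -5: -5--5=0, -5--4=-1, -5--1=-4, -5-0=-5, -5-5=-10
a = -4: -4--5=1, -4--4=0, -4--1=-3, -4-0=-4, -4-5=-9
a = -1: -1--5=4, -1--4=3, -1--1=0, -1-0=-1, -1-5=-6
a = 0: 0--5=5, 0--4=4, 0--1=1, 0-0=0, 0-5=-5
a = 5: 5--5=10, 5--4=9, 5--1=6, 5-0=5, 5-5=0
Collecting distinct values (and noting 0 appears from a-a):
A - A = {-10, -9, -6, -5, -4, -3, -1, 0, 1, 3, 4, 5, 6, 9, 10}
|A - A| = 15

A - A = {-10, -9, -6, -5, -4, -3, -1, 0, 1, 3, 4, 5, 6, 9, 10}


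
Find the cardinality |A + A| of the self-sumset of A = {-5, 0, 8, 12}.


A + A = {a + a' : a, a' ∈ A}; |A| = 4.
General bounds: 2|A| - 1 ≤ |A + A| ≤ |A|(|A|+1)/2, i.e. 7 ≤ |A + A| ≤ 10.
Lower bound 2|A|-1 is attained iff A is an arithmetic progression.
Enumerate sums a + a' for a ≤ a' (symmetric, so this suffices):
a = -5: -5+-5=-10, -5+0=-5, -5+8=3, -5+12=7
a = 0: 0+0=0, 0+8=8, 0+12=12
a = 8: 8+8=16, 8+12=20
a = 12: 12+12=24
Distinct sums: {-10, -5, 0, 3, 7, 8, 12, 16, 20, 24}
|A + A| = 10

|A + A| = 10


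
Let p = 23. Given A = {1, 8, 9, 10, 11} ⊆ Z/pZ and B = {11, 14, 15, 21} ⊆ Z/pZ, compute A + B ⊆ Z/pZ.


Work in Z/23Z: reduce every sum a + b modulo 23.
Enumerate all 20 pairs:
a = 1: 1+11=12, 1+14=15, 1+15=16, 1+21=22
a = 8: 8+11=19, 8+14=22, 8+15=0, 8+21=6
a = 9: 9+11=20, 9+14=0, 9+15=1, 9+21=7
a = 10: 10+11=21, 10+14=1, 10+15=2, 10+21=8
a = 11: 11+11=22, 11+14=2, 11+15=3, 11+21=9
Distinct residues collected: {0, 1, 2, 3, 6, 7, 8, 9, 12, 15, 16, 19, 20, 21, 22}
|A + B| = 15 (out of 23 total residues).

A + B = {0, 1, 2, 3, 6, 7, 8, 9, 12, 15, 16, 19, 20, 21, 22}


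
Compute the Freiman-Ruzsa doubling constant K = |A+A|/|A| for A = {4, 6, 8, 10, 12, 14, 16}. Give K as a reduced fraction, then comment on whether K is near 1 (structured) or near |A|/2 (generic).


|A| = 7.
Compute A + A by enumerating all 49 pairs.
A + A = {8, 10, 12, 14, 16, 18, 20, 22, 24, 26, 28, 30, 32}, so |A + A| = 13.
K = |A + A| / |A| = 13/7 (already in lowest terms) ≈ 1.8571.
Reference: AP of size 7 gives K = 13/7 ≈ 1.8571; a fully generic set of size 7 gives K ≈ 4.0000.

|A| = 7, |A + A| = 13, K = 13/7.


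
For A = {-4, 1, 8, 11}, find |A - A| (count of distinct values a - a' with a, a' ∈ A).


A - A = {a - a' : a, a' ∈ A}; |A| = 4.
Bounds: 2|A|-1 ≤ |A - A| ≤ |A|² - |A| + 1, i.e. 7 ≤ |A - A| ≤ 13.
Note: 0 ∈ A - A always (from a - a). The set is symmetric: if d ∈ A - A then -d ∈ A - A.
Enumerate nonzero differences d = a - a' with a > a' (then include -d):
Positive differences: {3, 5, 7, 10, 12, 15}
Full difference set: {0} ∪ (positive diffs) ∪ (negative diffs).
|A - A| = 1 + 2·6 = 13 (matches direct enumeration: 13).

|A - A| = 13


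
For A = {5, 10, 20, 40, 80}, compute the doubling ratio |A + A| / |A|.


|A| = 5.
Compute A + A by enumerating all 25 pairs.
A + A = {10, 15, 20, 25, 30, 40, 45, 50, 60, 80, 85, 90, 100, 120, 160}, so |A + A| = 15.
K = |A + A| / |A| = 15/5 = 3/1 ≈ 3.0000.
Reference: AP of size 5 gives K = 9/5 ≈ 1.8000; a fully generic set of size 5 gives K ≈ 3.0000.

|A| = 5, |A + A| = 15, K = 15/5 = 3/1.


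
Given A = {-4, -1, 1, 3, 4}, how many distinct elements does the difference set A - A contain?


A - A = {a - a' : a, a' ∈ A}; |A| = 5.
Bounds: 2|A|-1 ≤ |A - A| ≤ |A|² - |A| + 1, i.e. 9 ≤ |A - A| ≤ 21.
Note: 0 ∈ A - A always (from a - a). The set is symmetric: if d ∈ A - A then -d ∈ A - A.
Enumerate nonzero differences d = a - a' with a > a' (then include -d):
Positive differences: {1, 2, 3, 4, 5, 7, 8}
Full difference set: {0} ∪ (positive diffs) ∪ (negative diffs).
|A - A| = 1 + 2·7 = 15 (matches direct enumeration: 15).

|A - A| = 15


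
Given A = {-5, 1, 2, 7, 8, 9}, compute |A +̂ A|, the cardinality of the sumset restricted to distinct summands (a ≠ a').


Restricted sumset: A +̂ A = {a + a' : a ∈ A, a' ∈ A, a ≠ a'}.
Equivalently, take A + A and drop any sum 2a that is achievable ONLY as a + a for a ∈ A (i.e. sums representable only with equal summands).
Enumerate pairs (a, a') with a < a' (symmetric, so each unordered pair gives one sum; this covers all a ≠ a'):
  -5 + 1 = -4
  -5 + 2 = -3
  -5 + 7 = 2
  -5 + 8 = 3
  -5 + 9 = 4
  1 + 2 = 3
  1 + 7 = 8
  1 + 8 = 9
  1 + 9 = 10
  2 + 7 = 9
  2 + 8 = 10
  2 + 9 = 11
  7 + 8 = 15
  7 + 9 = 16
  8 + 9 = 17
Collected distinct sums: {-4, -3, 2, 3, 4, 8, 9, 10, 11, 15, 16, 17}
|A +̂ A| = 12
(Reference bound: |A +̂ A| ≥ 2|A| - 3 for |A| ≥ 2, with |A| = 6 giving ≥ 9.)

|A +̂ A| = 12


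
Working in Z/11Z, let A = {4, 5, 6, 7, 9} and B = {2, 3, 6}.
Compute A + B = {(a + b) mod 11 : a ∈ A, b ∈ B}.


Work in Z/11Z: reduce every sum a + b modulo 11.
Enumerate all 15 pairs:
a = 4: 4+2=6, 4+3=7, 4+6=10
a = 5: 5+2=7, 5+3=8, 5+6=0
a = 6: 6+2=8, 6+3=9, 6+6=1
a = 7: 7+2=9, 7+3=10, 7+6=2
a = 9: 9+2=0, 9+3=1, 9+6=4
Distinct residues collected: {0, 1, 2, 4, 6, 7, 8, 9, 10}
|A + B| = 9 (out of 11 total residues).

A + B = {0, 1, 2, 4, 6, 7, 8, 9, 10}


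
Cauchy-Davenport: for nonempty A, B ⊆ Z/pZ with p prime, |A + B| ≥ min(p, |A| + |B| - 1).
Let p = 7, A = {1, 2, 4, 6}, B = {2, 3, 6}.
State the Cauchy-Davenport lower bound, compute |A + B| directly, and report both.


Cauchy-Davenport: |A + B| ≥ min(p, |A| + |B| - 1) for A, B nonempty in Z/pZ.
|A| = 4, |B| = 3, p = 7.
CD lower bound = min(7, 4 + 3 - 1) = min(7, 6) = 6.
Compute A + B mod 7 directly:
a = 1: 1+2=3, 1+3=4, 1+6=0
a = 2: 2+2=4, 2+3=5, 2+6=1
a = 4: 4+2=6, 4+3=0, 4+6=3
a = 6: 6+2=1, 6+3=2, 6+6=5
A + B = {0, 1, 2, 3, 4, 5, 6}, so |A + B| = 7.
Verify: 7 ≥ 6? Yes ✓.

CD lower bound = 6, actual |A + B| = 7.


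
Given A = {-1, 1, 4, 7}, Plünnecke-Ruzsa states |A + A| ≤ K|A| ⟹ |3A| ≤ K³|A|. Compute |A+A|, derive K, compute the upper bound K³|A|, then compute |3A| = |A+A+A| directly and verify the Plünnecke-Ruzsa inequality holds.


|A| = 4.
Step 1: Compute A + A by enumerating all 16 pairs.
A + A = {-2, 0, 2, 3, 5, 6, 8, 11, 14}, so |A + A| = 9.
Step 2: Doubling constant K = |A + A|/|A| = 9/4 = 9/4 ≈ 2.2500.
Step 3: Plünnecke-Ruzsa gives |3A| ≤ K³·|A| = (2.2500)³ · 4 ≈ 45.5625.
Step 4: Compute 3A = A + A + A directly by enumerating all triples (a,b,c) ∈ A³; |3A| = 16.
Step 5: Check 16 ≤ 45.5625? Yes ✓.

K = 9/4, Plünnecke-Ruzsa bound K³|A| ≈ 45.5625, |3A| = 16, inequality holds.


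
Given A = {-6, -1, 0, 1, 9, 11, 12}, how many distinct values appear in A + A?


A + A = {a + a' : a, a' ∈ A}; |A| = 7.
General bounds: 2|A| - 1 ≤ |A + A| ≤ |A|(|A|+1)/2, i.e. 13 ≤ |A + A| ≤ 28.
Lower bound 2|A|-1 is attained iff A is an arithmetic progression.
Enumerate sums a + a' for a ≤ a' (symmetric, so this suffices):
a = -6: -6+-6=-12, -6+-1=-7, -6+0=-6, -6+1=-5, -6+9=3, -6+11=5, -6+12=6
a = -1: -1+-1=-2, -1+0=-1, -1+1=0, -1+9=8, -1+11=10, -1+12=11
a = 0: 0+0=0, 0+1=1, 0+9=9, 0+11=11, 0+12=12
a = 1: 1+1=2, 1+9=10, 1+11=12, 1+12=13
a = 9: 9+9=18, 9+11=20, 9+12=21
a = 11: 11+11=22, 11+12=23
a = 12: 12+12=24
Distinct sums: {-12, -7, -6, -5, -2, -1, 0, 1, 2, 3, 5, 6, 8, 9, 10, 11, 12, 13, 18, 20, 21, 22, 23, 24}
|A + A| = 24

|A + A| = 24


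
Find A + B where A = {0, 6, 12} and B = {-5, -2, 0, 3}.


A + B = {a + b : a ∈ A, b ∈ B}.
Enumerate all |A|·|B| = 3·4 = 12 pairs (a, b) and collect distinct sums.
a = 0: 0+-5=-5, 0+-2=-2, 0+0=0, 0+3=3
a = 6: 6+-5=1, 6+-2=4, 6+0=6, 6+3=9
a = 12: 12+-5=7, 12+-2=10, 12+0=12, 12+3=15
Collecting distinct sums: A + B = {-5, -2, 0, 1, 3, 4, 6, 7, 9, 10, 12, 15}
|A + B| = 12

A + B = {-5, -2, 0, 1, 3, 4, 6, 7, 9, 10, 12, 15}


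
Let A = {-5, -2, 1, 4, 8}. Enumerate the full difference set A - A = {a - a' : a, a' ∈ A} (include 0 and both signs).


A - A = {a - a' : a, a' ∈ A}.
Compute a - a' for each ordered pair (a, a'):
a = -5: -5--5=0, -5--2=-3, -5-1=-6, -5-4=-9, -5-8=-13
a = -2: -2--5=3, -2--2=0, -2-1=-3, -2-4=-6, -2-8=-10
a = 1: 1--5=6, 1--2=3, 1-1=0, 1-4=-3, 1-8=-7
a = 4: 4--5=9, 4--2=6, 4-1=3, 4-4=0, 4-8=-4
a = 8: 8--5=13, 8--2=10, 8-1=7, 8-4=4, 8-8=0
Collecting distinct values (and noting 0 appears from a-a):
A - A = {-13, -10, -9, -7, -6, -4, -3, 0, 3, 4, 6, 7, 9, 10, 13}
|A - A| = 15

A - A = {-13, -10, -9, -7, -6, -4, -3, 0, 3, 4, 6, 7, 9, 10, 13}


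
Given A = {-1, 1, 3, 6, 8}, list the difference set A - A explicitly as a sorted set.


A - A = {a - a' : a, a' ∈ A}.
Compute a - a' for each ordered pair (a, a'):
a = -1: -1--1=0, -1-1=-2, -1-3=-4, -1-6=-7, -1-8=-9
a = 1: 1--1=2, 1-1=0, 1-3=-2, 1-6=-5, 1-8=-7
a = 3: 3--1=4, 3-1=2, 3-3=0, 3-6=-3, 3-8=-5
a = 6: 6--1=7, 6-1=5, 6-3=3, 6-6=0, 6-8=-2
a = 8: 8--1=9, 8-1=7, 8-3=5, 8-6=2, 8-8=0
Collecting distinct values (and noting 0 appears from a-a):
A - A = {-9, -7, -5, -4, -3, -2, 0, 2, 3, 4, 5, 7, 9}
|A - A| = 13

A - A = {-9, -7, -5, -4, -3, -2, 0, 2, 3, 4, 5, 7, 9}


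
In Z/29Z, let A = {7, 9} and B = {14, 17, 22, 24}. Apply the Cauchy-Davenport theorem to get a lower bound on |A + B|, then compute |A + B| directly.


Cauchy-Davenport: |A + B| ≥ min(p, |A| + |B| - 1) for A, B nonempty in Z/pZ.
|A| = 2, |B| = 4, p = 29.
CD lower bound = min(29, 2 + 4 - 1) = min(29, 5) = 5.
Compute A + B mod 29 directly:
a = 7: 7+14=21, 7+17=24, 7+22=0, 7+24=2
a = 9: 9+14=23, 9+17=26, 9+22=2, 9+24=4
A + B = {0, 2, 4, 21, 23, 24, 26}, so |A + B| = 7.
Verify: 7 ≥ 5? Yes ✓.

CD lower bound = 5, actual |A + B| = 7.


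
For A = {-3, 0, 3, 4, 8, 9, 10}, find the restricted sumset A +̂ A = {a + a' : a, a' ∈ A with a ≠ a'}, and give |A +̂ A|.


Restricted sumset: A +̂ A = {a + a' : a ∈ A, a' ∈ A, a ≠ a'}.
Equivalently, take A + A and drop any sum 2a that is achievable ONLY as a + a for a ∈ A (i.e. sums representable only with equal summands).
Enumerate pairs (a, a') with a < a' (symmetric, so each unordered pair gives one sum; this covers all a ≠ a'):
  -3 + 0 = -3
  -3 + 3 = 0
  -3 + 4 = 1
  -3 + 8 = 5
  -3 + 9 = 6
  -3 + 10 = 7
  0 + 3 = 3
  0 + 4 = 4
  0 + 8 = 8
  0 + 9 = 9
  0 + 10 = 10
  3 + 4 = 7
  3 + 8 = 11
  3 + 9 = 12
  3 + 10 = 13
  4 + 8 = 12
  4 + 9 = 13
  4 + 10 = 14
  8 + 9 = 17
  8 + 10 = 18
  9 + 10 = 19
Collected distinct sums: {-3, 0, 1, 3, 4, 5, 6, 7, 8, 9, 10, 11, 12, 13, 14, 17, 18, 19}
|A +̂ A| = 18
(Reference bound: |A +̂ A| ≥ 2|A| - 3 for |A| ≥ 2, with |A| = 7 giving ≥ 11.)

|A +̂ A| = 18


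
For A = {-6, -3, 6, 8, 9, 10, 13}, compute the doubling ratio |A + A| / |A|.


|A| = 7.
Compute A + A by enumerating all 49 pairs.
A + A = {-12, -9, -6, 0, 2, 3, 4, 5, 6, 7, 10, 12, 14, 15, 16, 17, 18, 19, 20, 21, 22, 23, 26}, so |A + A| = 23.
K = |A + A| / |A| = 23/7 (already in lowest terms) ≈ 3.2857.
Reference: AP of size 7 gives K = 13/7 ≈ 1.8571; a fully generic set of size 7 gives K ≈ 4.0000.

|A| = 7, |A + A| = 23, K = 23/7.


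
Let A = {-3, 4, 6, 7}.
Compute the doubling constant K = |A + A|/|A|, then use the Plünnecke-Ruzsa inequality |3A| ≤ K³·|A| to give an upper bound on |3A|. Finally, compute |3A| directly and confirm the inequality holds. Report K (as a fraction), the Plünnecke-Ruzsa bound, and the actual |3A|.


|A| = 4.
Step 1: Compute A + A by enumerating all 16 pairs.
A + A = {-6, 1, 3, 4, 8, 10, 11, 12, 13, 14}, so |A + A| = 10.
Step 2: Doubling constant K = |A + A|/|A| = 10/4 = 10/4 ≈ 2.5000.
Step 3: Plünnecke-Ruzsa gives |3A| ≤ K³·|A| = (2.5000)³ · 4 ≈ 62.5000.
Step 4: Compute 3A = A + A + A directly by enumerating all triples (a,b,c) ∈ A³; |3A| = 19.
Step 5: Check 19 ≤ 62.5000? Yes ✓.

K = 10/4, Plünnecke-Ruzsa bound K³|A| ≈ 62.5000, |3A| = 19, inequality holds.


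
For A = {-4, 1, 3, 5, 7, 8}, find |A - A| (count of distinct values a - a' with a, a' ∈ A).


A - A = {a - a' : a, a' ∈ A}; |A| = 6.
Bounds: 2|A|-1 ≤ |A - A| ≤ |A|² - |A| + 1, i.e. 11 ≤ |A - A| ≤ 31.
Note: 0 ∈ A - A always (from a - a). The set is symmetric: if d ∈ A - A then -d ∈ A - A.
Enumerate nonzero differences d = a - a' with a > a' (then include -d):
Positive differences: {1, 2, 3, 4, 5, 6, 7, 9, 11, 12}
Full difference set: {0} ∪ (positive diffs) ∪ (negative diffs).
|A - A| = 1 + 2·10 = 21 (matches direct enumeration: 21).

|A - A| = 21


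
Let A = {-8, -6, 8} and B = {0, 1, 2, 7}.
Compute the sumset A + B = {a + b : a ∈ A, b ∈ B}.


A + B = {a + b : a ∈ A, b ∈ B}.
Enumerate all |A|·|B| = 3·4 = 12 pairs (a, b) and collect distinct sums.
a = -8: -8+0=-8, -8+1=-7, -8+2=-6, -8+7=-1
a = -6: -6+0=-6, -6+1=-5, -6+2=-4, -6+7=1
a = 8: 8+0=8, 8+1=9, 8+2=10, 8+7=15
Collecting distinct sums: A + B = {-8, -7, -6, -5, -4, -1, 1, 8, 9, 10, 15}
|A + B| = 11

A + B = {-8, -7, -6, -5, -4, -1, 1, 8, 9, 10, 15}


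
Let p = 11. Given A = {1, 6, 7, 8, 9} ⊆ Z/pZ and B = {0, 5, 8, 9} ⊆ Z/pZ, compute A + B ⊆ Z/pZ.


Work in Z/11Z: reduce every sum a + b modulo 11.
Enumerate all 20 pairs:
a = 1: 1+0=1, 1+5=6, 1+8=9, 1+9=10
a = 6: 6+0=6, 6+5=0, 6+8=3, 6+9=4
a = 7: 7+0=7, 7+5=1, 7+8=4, 7+9=5
a = 8: 8+0=8, 8+5=2, 8+8=5, 8+9=6
a = 9: 9+0=9, 9+5=3, 9+8=6, 9+9=7
Distinct residues collected: {0, 1, 2, 3, 4, 5, 6, 7, 8, 9, 10}
|A + B| = 11 (out of 11 total residues).

A + B = {0, 1, 2, 3, 4, 5, 6, 7, 8, 9, 10}


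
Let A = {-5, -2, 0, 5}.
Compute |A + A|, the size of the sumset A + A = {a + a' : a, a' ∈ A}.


A + A = {a + a' : a, a' ∈ A}; |A| = 4.
General bounds: 2|A| - 1 ≤ |A + A| ≤ |A|(|A|+1)/2, i.e. 7 ≤ |A + A| ≤ 10.
Lower bound 2|A|-1 is attained iff A is an arithmetic progression.
Enumerate sums a + a' for a ≤ a' (symmetric, so this suffices):
a = -5: -5+-5=-10, -5+-2=-7, -5+0=-5, -5+5=0
a = -2: -2+-2=-4, -2+0=-2, -2+5=3
a = 0: 0+0=0, 0+5=5
a = 5: 5+5=10
Distinct sums: {-10, -7, -5, -4, -2, 0, 3, 5, 10}
|A + A| = 9

|A + A| = 9


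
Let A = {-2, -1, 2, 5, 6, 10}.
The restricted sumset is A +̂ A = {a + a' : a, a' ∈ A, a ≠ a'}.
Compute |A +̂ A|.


Restricted sumset: A +̂ A = {a + a' : a ∈ A, a' ∈ A, a ≠ a'}.
Equivalently, take A + A and drop any sum 2a that is achievable ONLY as a + a for a ∈ A (i.e. sums representable only with equal summands).
Enumerate pairs (a, a') with a < a' (symmetric, so each unordered pair gives one sum; this covers all a ≠ a'):
  -2 + -1 = -3
  -2 + 2 = 0
  -2 + 5 = 3
  -2 + 6 = 4
  -2 + 10 = 8
  -1 + 2 = 1
  -1 + 5 = 4
  -1 + 6 = 5
  -1 + 10 = 9
  2 + 5 = 7
  2 + 6 = 8
  2 + 10 = 12
  5 + 6 = 11
  5 + 10 = 15
  6 + 10 = 16
Collected distinct sums: {-3, 0, 1, 3, 4, 5, 7, 8, 9, 11, 12, 15, 16}
|A +̂ A| = 13
(Reference bound: |A +̂ A| ≥ 2|A| - 3 for |A| ≥ 2, with |A| = 6 giving ≥ 9.)

|A +̂ A| = 13


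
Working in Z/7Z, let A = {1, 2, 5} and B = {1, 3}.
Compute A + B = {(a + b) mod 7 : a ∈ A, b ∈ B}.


Work in Z/7Z: reduce every sum a + b modulo 7.
Enumerate all 6 pairs:
a = 1: 1+1=2, 1+3=4
a = 2: 2+1=3, 2+3=5
a = 5: 5+1=6, 5+3=1
Distinct residues collected: {1, 2, 3, 4, 5, 6}
|A + B| = 6 (out of 7 total residues).

A + B = {1, 2, 3, 4, 5, 6}


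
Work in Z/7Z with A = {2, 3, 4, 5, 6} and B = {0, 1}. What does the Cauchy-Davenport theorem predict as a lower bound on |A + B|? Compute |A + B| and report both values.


Cauchy-Davenport: |A + B| ≥ min(p, |A| + |B| - 1) for A, B nonempty in Z/pZ.
|A| = 5, |B| = 2, p = 7.
CD lower bound = min(7, 5 + 2 - 1) = min(7, 6) = 6.
Compute A + B mod 7 directly:
a = 2: 2+0=2, 2+1=3
a = 3: 3+0=3, 3+1=4
a = 4: 4+0=4, 4+1=5
a = 5: 5+0=5, 5+1=6
a = 6: 6+0=6, 6+1=0
A + B = {0, 2, 3, 4, 5, 6}, so |A + B| = 6.
Verify: 6 ≥ 6? Yes ✓.

CD lower bound = 6, actual |A + B| = 6.


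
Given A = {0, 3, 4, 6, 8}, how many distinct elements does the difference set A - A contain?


A - A = {a - a' : a, a' ∈ A}; |A| = 5.
Bounds: 2|A|-1 ≤ |A - A| ≤ |A|² - |A| + 1, i.e. 9 ≤ |A - A| ≤ 21.
Note: 0 ∈ A - A always (from a - a). The set is symmetric: if d ∈ A - A then -d ∈ A - A.
Enumerate nonzero differences d = a - a' with a > a' (then include -d):
Positive differences: {1, 2, 3, 4, 5, 6, 8}
Full difference set: {0} ∪ (positive diffs) ∪ (negative diffs).
|A - A| = 1 + 2·7 = 15 (matches direct enumeration: 15).

|A - A| = 15


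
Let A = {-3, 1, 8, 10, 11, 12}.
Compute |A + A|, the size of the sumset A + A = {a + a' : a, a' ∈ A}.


A + A = {a + a' : a, a' ∈ A}; |A| = 6.
General bounds: 2|A| - 1 ≤ |A + A| ≤ |A|(|A|+1)/2, i.e. 11 ≤ |A + A| ≤ 21.
Lower bound 2|A|-1 is attained iff A is an arithmetic progression.
Enumerate sums a + a' for a ≤ a' (symmetric, so this suffices):
a = -3: -3+-3=-6, -3+1=-2, -3+8=5, -3+10=7, -3+11=8, -3+12=9
a = 1: 1+1=2, 1+8=9, 1+10=11, 1+11=12, 1+12=13
a = 8: 8+8=16, 8+10=18, 8+11=19, 8+12=20
a = 10: 10+10=20, 10+11=21, 10+12=22
a = 11: 11+11=22, 11+12=23
a = 12: 12+12=24
Distinct sums: {-6, -2, 2, 5, 7, 8, 9, 11, 12, 13, 16, 18, 19, 20, 21, 22, 23, 24}
|A + A| = 18

|A + A| = 18


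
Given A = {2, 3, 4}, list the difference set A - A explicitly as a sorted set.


A - A = {a - a' : a, a' ∈ A}.
Compute a - a' for each ordered pair (a, a'):
a = 2: 2-2=0, 2-3=-1, 2-4=-2
a = 3: 3-2=1, 3-3=0, 3-4=-1
a = 4: 4-2=2, 4-3=1, 4-4=0
Collecting distinct values (and noting 0 appears from a-a):
A - A = {-2, -1, 0, 1, 2}
|A - A| = 5

A - A = {-2, -1, 0, 1, 2}


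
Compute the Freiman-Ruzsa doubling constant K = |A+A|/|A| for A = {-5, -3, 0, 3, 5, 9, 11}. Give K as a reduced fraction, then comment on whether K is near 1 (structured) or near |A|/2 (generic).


|A| = 7.
Compute A + A by enumerating all 49 pairs.
A + A = {-10, -8, -6, -5, -3, -2, 0, 2, 3, 4, 5, 6, 8, 9, 10, 11, 12, 14, 16, 18, 20, 22}, so |A + A| = 22.
K = |A + A| / |A| = 22/7 (already in lowest terms) ≈ 3.1429.
Reference: AP of size 7 gives K = 13/7 ≈ 1.8571; a fully generic set of size 7 gives K ≈ 4.0000.

|A| = 7, |A + A| = 22, K = 22/7.


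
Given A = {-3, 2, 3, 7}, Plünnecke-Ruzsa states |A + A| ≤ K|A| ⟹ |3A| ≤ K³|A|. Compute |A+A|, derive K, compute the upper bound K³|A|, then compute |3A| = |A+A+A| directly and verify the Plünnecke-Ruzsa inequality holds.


|A| = 4.
Step 1: Compute A + A by enumerating all 16 pairs.
A + A = {-6, -1, 0, 4, 5, 6, 9, 10, 14}, so |A + A| = 9.
Step 2: Doubling constant K = |A + A|/|A| = 9/4 = 9/4 ≈ 2.2500.
Step 3: Plünnecke-Ruzsa gives |3A| ≤ K³·|A| = (2.2500)³ · 4 ≈ 45.5625.
Step 4: Compute 3A = A + A + A directly by enumerating all triples (a,b,c) ∈ A³; |3A| = 16.
Step 5: Check 16 ≤ 45.5625? Yes ✓.

K = 9/4, Plünnecke-Ruzsa bound K³|A| ≈ 45.5625, |3A| = 16, inequality holds.


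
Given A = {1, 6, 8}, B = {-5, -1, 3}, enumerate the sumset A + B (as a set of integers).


A + B = {a + b : a ∈ A, b ∈ B}.
Enumerate all |A|·|B| = 3·3 = 9 pairs (a, b) and collect distinct sums.
a = 1: 1+-5=-4, 1+-1=0, 1+3=4
a = 6: 6+-5=1, 6+-1=5, 6+3=9
a = 8: 8+-5=3, 8+-1=7, 8+3=11
Collecting distinct sums: A + B = {-4, 0, 1, 3, 4, 5, 7, 9, 11}
|A + B| = 9

A + B = {-4, 0, 1, 3, 4, 5, 7, 9, 11}


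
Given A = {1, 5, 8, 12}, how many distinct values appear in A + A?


A + A = {a + a' : a, a' ∈ A}; |A| = 4.
General bounds: 2|A| - 1 ≤ |A + A| ≤ |A|(|A|+1)/2, i.e. 7 ≤ |A + A| ≤ 10.
Lower bound 2|A|-1 is attained iff A is an arithmetic progression.
Enumerate sums a + a' for a ≤ a' (symmetric, so this suffices):
a = 1: 1+1=2, 1+5=6, 1+8=9, 1+12=13
a = 5: 5+5=10, 5+8=13, 5+12=17
a = 8: 8+8=16, 8+12=20
a = 12: 12+12=24
Distinct sums: {2, 6, 9, 10, 13, 16, 17, 20, 24}
|A + A| = 9

|A + A| = 9


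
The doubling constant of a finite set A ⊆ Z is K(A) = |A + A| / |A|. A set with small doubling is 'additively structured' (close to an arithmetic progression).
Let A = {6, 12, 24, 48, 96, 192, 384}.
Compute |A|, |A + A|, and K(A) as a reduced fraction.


|A| = 7.
Compute A + A by enumerating all 49 pairs.
A + A = {12, 18, 24, 30, 36, 48, 54, 60, 72, 96, 102, 108, 120, 144, 192, 198, 204, 216, 240, 288, 384, 390, 396, 408, 432, 480, 576, 768}, so |A + A| = 28.
K = |A + A| / |A| = 28/7 = 4/1 ≈ 4.0000.
Reference: AP of size 7 gives K = 13/7 ≈ 1.8571; a fully generic set of size 7 gives K ≈ 4.0000.

|A| = 7, |A + A| = 28, K = 28/7 = 4/1.


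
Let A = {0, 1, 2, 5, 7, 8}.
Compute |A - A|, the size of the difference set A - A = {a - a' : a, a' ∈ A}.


A - A = {a - a' : a, a' ∈ A}; |A| = 6.
Bounds: 2|A|-1 ≤ |A - A| ≤ |A|² - |A| + 1, i.e. 11 ≤ |A - A| ≤ 31.
Note: 0 ∈ A - A always (from a - a). The set is symmetric: if d ∈ A - A then -d ∈ A - A.
Enumerate nonzero differences d = a - a' with a > a' (then include -d):
Positive differences: {1, 2, 3, 4, 5, 6, 7, 8}
Full difference set: {0} ∪ (positive diffs) ∪ (negative diffs).
|A - A| = 1 + 2·8 = 17 (matches direct enumeration: 17).

|A - A| = 17


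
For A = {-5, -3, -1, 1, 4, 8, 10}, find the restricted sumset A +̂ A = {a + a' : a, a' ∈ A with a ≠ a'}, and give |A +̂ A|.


Restricted sumset: A +̂ A = {a + a' : a ∈ A, a' ∈ A, a ≠ a'}.
Equivalently, take A + A and drop any sum 2a that is achievable ONLY as a + a for a ∈ A (i.e. sums representable only with equal summands).
Enumerate pairs (a, a') with a < a' (symmetric, so each unordered pair gives one sum; this covers all a ≠ a'):
  -5 + -3 = -8
  -5 + -1 = -6
  -5 + 1 = -4
  -5 + 4 = -1
  -5 + 8 = 3
  -5 + 10 = 5
  -3 + -1 = -4
  -3 + 1 = -2
  -3 + 4 = 1
  -3 + 8 = 5
  -3 + 10 = 7
  -1 + 1 = 0
  -1 + 4 = 3
  -1 + 8 = 7
  -1 + 10 = 9
  1 + 4 = 5
  1 + 8 = 9
  1 + 10 = 11
  4 + 8 = 12
  4 + 10 = 14
  8 + 10 = 18
Collected distinct sums: {-8, -6, -4, -2, -1, 0, 1, 3, 5, 7, 9, 11, 12, 14, 18}
|A +̂ A| = 15
(Reference bound: |A +̂ A| ≥ 2|A| - 3 for |A| ≥ 2, with |A| = 7 giving ≥ 11.)

|A +̂ A| = 15


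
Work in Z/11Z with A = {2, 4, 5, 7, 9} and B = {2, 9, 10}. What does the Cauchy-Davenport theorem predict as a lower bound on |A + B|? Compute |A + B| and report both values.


Cauchy-Davenport: |A + B| ≥ min(p, |A| + |B| - 1) for A, B nonempty in Z/pZ.
|A| = 5, |B| = 3, p = 11.
CD lower bound = min(11, 5 + 3 - 1) = min(11, 7) = 7.
Compute A + B mod 11 directly:
a = 2: 2+2=4, 2+9=0, 2+10=1
a = 4: 4+2=6, 4+9=2, 4+10=3
a = 5: 5+2=7, 5+9=3, 5+10=4
a = 7: 7+2=9, 7+9=5, 7+10=6
a = 9: 9+2=0, 9+9=7, 9+10=8
A + B = {0, 1, 2, 3, 4, 5, 6, 7, 8, 9}, so |A + B| = 10.
Verify: 10 ≥ 7? Yes ✓.

CD lower bound = 7, actual |A + B| = 10.


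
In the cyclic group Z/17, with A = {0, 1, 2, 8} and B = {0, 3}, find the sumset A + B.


Work in Z/17Z: reduce every sum a + b modulo 17.
Enumerate all 8 pairs:
a = 0: 0+0=0, 0+3=3
a = 1: 1+0=1, 1+3=4
a = 2: 2+0=2, 2+3=5
a = 8: 8+0=8, 8+3=11
Distinct residues collected: {0, 1, 2, 3, 4, 5, 8, 11}
|A + B| = 8 (out of 17 total residues).

A + B = {0, 1, 2, 3, 4, 5, 8, 11}


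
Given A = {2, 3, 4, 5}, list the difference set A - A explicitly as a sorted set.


A - A = {a - a' : a, a' ∈ A}.
Compute a - a' for each ordered pair (a, a'):
a = 2: 2-2=0, 2-3=-1, 2-4=-2, 2-5=-3
a = 3: 3-2=1, 3-3=0, 3-4=-1, 3-5=-2
a = 4: 4-2=2, 4-3=1, 4-4=0, 4-5=-1
a = 5: 5-2=3, 5-3=2, 5-4=1, 5-5=0
Collecting distinct values (and noting 0 appears from a-a):
A - A = {-3, -2, -1, 0, 1, 2, 3}
|A - A| = 7

A - A = {-3, -2, -1, 0, 1, 2, 3}


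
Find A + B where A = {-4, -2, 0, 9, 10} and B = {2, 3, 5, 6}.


A + B = {a + b : a ∈ A, b ∈ B}.
Enumerate all |A|·|B| = 5·4 = 20 pairs (a, b) and collect distinct sums.
a = -4: -4+2=-2, -4+3=-1, -4+5=1, -4+6=2
a = -2: -2+2=0, -2+3=1, -2+5=3, -2+6=4
a = 0: 0+2=2, 0+3=3, 0+5=5, 0+6=6
a = 9: 9+2=11, 9+3=12, 9+5=14, 9+6=15
a = 10: 10+2=12, 10+3=13, 10+5=15, 10+6=16
Collecting distinct sums: A + B = {-2, -1, 0, 1, 2, 3, 4, 5, 6, 11, 12, 13, 14, 15, 16}
|A + B| = 15

A + B = {-2, -1, 0, 1, 2, 3, 4, 5, 6, 11, 12, 13, 14, 15, 16}


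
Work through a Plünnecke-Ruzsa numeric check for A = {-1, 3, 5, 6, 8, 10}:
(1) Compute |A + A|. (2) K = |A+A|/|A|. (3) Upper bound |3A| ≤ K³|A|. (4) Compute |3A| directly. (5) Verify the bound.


|A| = 6.
Step 1: Compute A + A by enumerating all 36 pairs.
A + A = {-2, 2, 4, 5, 6, 7, 8, 9, 10, 11, 12, 13, 14, 15, 16, 18, 20}, so |A + A| = 17.
Step 2: Doubling constant K = |A + A|/|A| = 17/6 = 17/6 ≈ 2.8333.
Step 3: Plünnecke-Ruzsa gives |3A| ≤ K³·|A| = (2.8333)³ · 6 ≈ 136.4722.
Step 4: Compute 3A = A + A + A directly by enumerating all triples (a,b,c) ∈ A³; |3A| = 28.
Step 5: Check 28 ≤ 136.4722? Yes ✓.

K = 17/6, Plünnecke-Ruzsa bound K³|A| ≈ 136.4722, |3A| = 28, inequality holds.


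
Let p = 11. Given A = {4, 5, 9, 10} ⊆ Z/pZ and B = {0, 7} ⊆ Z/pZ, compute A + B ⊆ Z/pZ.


Work in Z/11Z: reduce every sum a + b modulo 11.
Enumerate all 8 pairs:
a = 4: 4+0=4, 4+7=0
a = 5: 5+0=5, 5+7=1
a = 9: 9+0=9, 9+7=5
a = 10: 10+0=10, 10+7=6
Distinct residues collected: {0, 1, 4, 5, 6, 9, 10}
|A + B| = 7 (out of 11 total residues).

A + B = {0, 1, 4, 5, 6, 9, 10}


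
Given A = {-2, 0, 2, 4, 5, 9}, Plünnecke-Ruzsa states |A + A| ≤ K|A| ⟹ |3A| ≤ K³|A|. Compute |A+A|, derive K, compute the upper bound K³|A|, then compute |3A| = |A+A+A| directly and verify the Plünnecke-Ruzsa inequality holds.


|A| = 6.
Step 1: Compute A + A by enumerating all 36 pairs.
A + A = {-4, -2, 0, 2, 3, 4, 5, 6, 7, 8, 9, 10, 11, 13, 14, 18}, so |A + A| = 16.
Step 2: Doubling constant K = |A + A|/|A| = 16/6 = 16/6 ≈ 2.6667.
Step 3: Plünnecke-Ruzsa gives |3A| ≤ K³·|A| = (2.6667)³ · 6 ≈ 113.7778.
Step 4: Compute 3A = A + A + A directly by enumerating all triples (a,b,c) ∈ A³; |3A| = 27.
Step 5: Check 27 ≤ 113.7778? Yes ✓.

K = 16/6, Plünnecke-Ruzsa bound K³|A| ≈ 113.7778, |3A| = 27, inequality holds.


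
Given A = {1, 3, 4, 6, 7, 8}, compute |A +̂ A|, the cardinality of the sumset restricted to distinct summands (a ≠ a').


Restricted sumset: A +̂ A = {a + a' : a ∈ A, a' ∈ A, a ≠ a'}.
Equivalently, take A + A and drop any sum 2a that is achievable ONLY as a + a for a ∈ A (i.e. sums representable only with equal summands).
Enumerate pairs (a, a') with a < a' (symmetric, so each unordered pair gives one sum; this covers all a ≠ a'):
  1 + 3 = 4
  1 + 4 = 5
  1 + 6 = 7
  1 + 7 = 8
  1 + 8 = 9
  3 + 4 = 7
  3 + 6 = 9
  3 + 7 = 10
  3 + 8 = 11
  4 + 6 = 10
  4 + 7 = 11
  4 + 8 = 12
  6 + 7 = 13
  6 + 8 = 14
  7 + 8 = 15
Collected distinct sums: {4, 5, 7, 8, 9, 10, 11, 12, 13, 14, 15}
|A +̂ A| = 11
(Reference bound: |A +̂ A| ≥ 2|A| - 3 for |A| ≥ 2, with |A| = 6 giving ≥ 9.)

|A +̂ A| = 11
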